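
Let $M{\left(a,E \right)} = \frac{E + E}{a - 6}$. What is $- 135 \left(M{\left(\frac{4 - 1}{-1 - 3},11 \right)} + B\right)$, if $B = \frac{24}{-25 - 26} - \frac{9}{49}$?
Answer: $\frac{440095}{833} \approx 528.33$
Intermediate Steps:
$B = - \frac{545}{833}$ ($B = \frac{24}{-25 - 26} - \frac{9}{49} = \frac{24}{-51} - \frac{9}{49} = 24 \left(- \frac{1}{51}\right) - \frac{9}{49} = - \frac{8}{17} - \frac{9}{49} = - \frac{545}{833} \approx -0.65426$)
$M{\left(a,E \right)} = \frac{2 E}{-6 + a}$
$- 135 \left(M{\left(\frac{4 - 1}{-1 - 3},11 \right)} + B\right) = - 135 \left(2 \cdot 11 \frac{1}{-6 + \frac{4 - 1}{-1 - 3}} - \frac{545}{833}\right) = - 135 \left(2 \cdot 11 \frac{1}{-6 + \frac{3}{-4}} - \frac{545}{833}\right) = - 135 \left(2 \cdot 11 \frac{1}{-6 + 3 \left(- \frac{1}{4}\right)} - \frac{545}{833}\right) = - 135 \left(2 \cdot 11 \frac{1}{-6 - \frac{3}{4}} - \frac{545}{833}\right) = - 135 \left(2 \cdot 11 \frac{1}{- \frac{27}{4}} - \frac{545}{833}\right) = - 135 \left(2 \cdot 11 \left(- \frac{4}{27}\right) - \frac{545}{833}\right) = - 135 \left(- \frac{88}{27} - \frac{545}{833}\right) = \left(-135\right) \left(- \frac{88019}{22491}\right) = \frac{440095}{833}$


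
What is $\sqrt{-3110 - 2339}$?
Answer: $i \sqrt{5449} \approx 73.817 i$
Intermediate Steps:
$\sqrt{-3110 - 2339} = \sqrt{-5449} = i \sqrt{5449}$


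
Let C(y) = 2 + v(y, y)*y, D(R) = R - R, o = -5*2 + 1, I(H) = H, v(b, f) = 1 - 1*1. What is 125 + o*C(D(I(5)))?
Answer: 107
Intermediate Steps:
v(b, f) = 0 (v(b, f) = 1 - 1 = 0)
o = -9 (o = -10 + 1 = -9)
D(R) = 0
C(y) = 2 (C(y) = 2 + 0*y = 2 + 0 = 2)
125 + o*C(D(I(5))) = 125 - 9*2 = 125 - 18 = 107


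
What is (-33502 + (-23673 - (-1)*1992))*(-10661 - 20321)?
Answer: 1709679706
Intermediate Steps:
(-33502 + (-23673 - (-1)*1992))*(-10661 - 20321) = (-33502 + (-23673 - 1*(-1992)))*(-30982) = (-33502 + (-23673 + 1992))*(-30982) = (-33502 - 21681)*(-30982) = -55183*(-30982) = 1709679706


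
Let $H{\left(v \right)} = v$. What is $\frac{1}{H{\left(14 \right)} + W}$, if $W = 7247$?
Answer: $\frac{1}{7261} \approx 0.00013772$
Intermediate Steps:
$\frac{1}{H{\left(14 \right)} + W} = \frac{1}{14 + 7247} = \frac{1}{7261}$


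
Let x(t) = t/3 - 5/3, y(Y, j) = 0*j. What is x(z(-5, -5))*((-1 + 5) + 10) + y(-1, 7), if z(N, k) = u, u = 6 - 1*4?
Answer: -14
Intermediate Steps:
u = 2 (u = 6 - 4 = 2)
z(N, k) = 2
y(Y, j) = 0
x(t) = -5/3 + t/3 (x(t) = t*(⅓) - 5*⅓ = t/3 - 5/3 = -5/3 + t/3)
x(z(-5, -5))*((-1 + 5) + 10) + y(-1, 7) = (-5/3 + (⅓)*2)*((-1 + 5) + 10) + 0 = (-5/3 + ⅔)*(4 + 10) + 0 = -1*14 + 0 = -14 + 0 = -14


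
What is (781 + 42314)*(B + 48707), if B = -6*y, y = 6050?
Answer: 534679665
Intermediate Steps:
B = -36300 (B = -6*6050 = -36300)
(781 + 42314)*(B + 48707) = (781 + 42314)*(-36300 + 48707) = 43095*12407 = 534679665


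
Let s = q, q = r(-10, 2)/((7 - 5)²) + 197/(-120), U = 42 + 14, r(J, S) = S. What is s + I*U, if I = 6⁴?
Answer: 8708983/120 ≈ 72575.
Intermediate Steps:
U = 56
I = 1296
q = -137/120 (q = 2/((7 - 5)²) + 197/(-120) = 2/(2²) + 197*(-1/120) = 2/4 - 197/120 = 2*(¼) - 197/120 = ½ - 197/120 = -137/120 ≈ -1.1417)
s = -137/120 ≈ -1.1417
s + I*U = -137/120 + 1296*56 = -137/120 + 72576 = 8708983/120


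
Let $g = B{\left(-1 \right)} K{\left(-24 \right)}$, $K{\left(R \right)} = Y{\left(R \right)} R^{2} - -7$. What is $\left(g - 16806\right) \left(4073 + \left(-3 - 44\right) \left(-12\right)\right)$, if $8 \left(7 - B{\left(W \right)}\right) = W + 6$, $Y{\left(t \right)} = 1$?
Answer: $- \frac{485563455}{8} \approx -6.0695 \cdot 10^{7}$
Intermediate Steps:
$B{\left(W \right)} = \frac{25}{4} - \frac{W}{8}$ ($B{\left(W \right)} = 7 - \frac{W + 6}{8} = 7 - \frac{6 + W}{8} = 7 - \left(\frac{3}{4} + \frac{W}{8}\right) = \frac{25}{4} - \frac{W}{8}$)
$K{\left(R \right)} = 7 + R^{2}$ ($K{\left(R \right)} = 1 R^{2} - -7 = R^{2} + 7 = 7 + R^{2}$)
$g = \frac{29733}{8}$ ($g = \left(\frac{25}{4} - - \frac{1}{8}\right) \left(7 + \left(-24\right)^{2}\right) = \left(\frac{25}{4} + \frac{1}{8}\right) \left(7 + 576\right) = \frac{51}{8} \cdot 583 = \frac{29733}{8} \approx 3716.6$)
$\left(g - 16806\right) \left(4073 + \left(-3 - 44\right) \left(-12\right)\right) = \left(\frac{29733}{8} - 16806\right) \left(4073 + \left(-3 - 44\right) \left(-12\right)\right) = - \frac{104715 \left(4073 - -564\right)}{8} = - \frac{104715 \left(4073 + 564\right)}{8} = \left(- \frac{104715}{8}\right) 4637 = - \frac{485563455}{8}$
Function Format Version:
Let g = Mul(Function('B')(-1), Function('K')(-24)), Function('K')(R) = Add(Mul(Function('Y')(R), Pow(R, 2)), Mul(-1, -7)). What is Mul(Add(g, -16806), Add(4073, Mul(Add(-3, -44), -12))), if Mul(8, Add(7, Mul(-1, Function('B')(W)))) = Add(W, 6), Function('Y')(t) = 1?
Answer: Rational(-485563455, 8) ≈ -6.0695e+7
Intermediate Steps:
Function('B')(W) = Add(Rational(25, 4), Mul(Rational(-1, 8), W)) (Function('B')(W) = Add(7, Mul(Rational(-1, 8), Add(W, 6))) = Add(7, Mul(Rational(-1, 8), Add(6, W))) = Add(7, Add(Rational(-3, 4), Mul(Rational(-1, 8), W))) = Add(Rational(25, 4), Mul(Rational(-1, 8), W)))
Function('K')(R) = Add(7, Pow(R, 2)) (Function('K')(R) = Add(Mul(1, Pow(R, 2)), Mul(-1, -7)) = Add(Pow(R, 2), 7) = Add(7, Pow(R, 2)))
g = Rational(29733, 8) (g = Mul(Add(Rational(25, 4), Mul(Rational(-1, 8), -1)), Add(7, Pow(-24, 2))) = Mul(Add(Rational(25, 4), Rational(1, 8)), Add(7, 576)) = Mul(Rational(51, 8), 583) = Rational(29733, 8) ≈ 3716.6)
Mul(Add(g, -16806), Add(4073, Mul(Add(-3, -44), -12))) = Mul(Add(Rational(29733, 8), -16806), Add(4073, Mul(Add(-3, -44), -12))) = Mul(Rational(-104715, 8), Add(4073, Mul(-47, -12))) = Mul(Rational(-104715, 8), Add(4073, 564)) = Mul(Rational(-104715, 8), 4637) = Rational(-485563455, 8)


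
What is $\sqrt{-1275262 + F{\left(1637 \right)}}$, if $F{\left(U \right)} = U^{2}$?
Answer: $\sqrt{1404507} \approx 1185.1$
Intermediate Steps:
$\sqrt{-1275262 + F{\left(1637 \right)}} = \sqrt{-1275262 + 1637^{2}} = \sqrt{-1275262 + 2679769} = \sqrt{1404507}$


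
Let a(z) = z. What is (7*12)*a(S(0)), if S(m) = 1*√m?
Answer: 0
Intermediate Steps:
S(m) = √m
(7*12)*a(S(0)) = (7*12)*√0 = 84*0 = 0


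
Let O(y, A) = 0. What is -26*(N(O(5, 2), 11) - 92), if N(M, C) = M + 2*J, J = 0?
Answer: 2392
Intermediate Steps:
N(M, C) = M (N(M, C) = M + 2*0 = M + 0 = M)
-26*(N(O(5, 2), 11) - 92) = -26*(0 - 92) = -26*(-92) = 2392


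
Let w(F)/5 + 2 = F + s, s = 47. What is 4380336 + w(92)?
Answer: 4381021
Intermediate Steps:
w(F) = 225 + 5*F (w(F) = -10 + 5*(F + 47) = -10 + 5*(47 + F) = -10 + (235 + 5*F) = 225 + 5*F)
4380336 + w(92) = 4380336 + (225 + 5*92) = 4380336 + (225 + 460) = 4380336 + 685 = 4381021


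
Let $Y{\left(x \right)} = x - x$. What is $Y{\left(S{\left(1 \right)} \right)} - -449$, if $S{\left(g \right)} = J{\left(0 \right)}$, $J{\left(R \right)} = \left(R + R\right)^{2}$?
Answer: $449$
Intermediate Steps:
$J{\left(R \right)} = 4 R^{2}$ ($J{\left(R \right)} = \left(2 R\right)^{2} = 4 R^{2}$)
$S{\left(g \right)} = 0$ ($S{\left(g \right)} = 4 \cdot 0^{2} = 4 \cdot 0 = 0$)
$Y{\left(x \right)} = 0$
$Y{\left(S{\left(1 \right)} \right)} - -449 = 0 - -449 = 0 + 449 = 449$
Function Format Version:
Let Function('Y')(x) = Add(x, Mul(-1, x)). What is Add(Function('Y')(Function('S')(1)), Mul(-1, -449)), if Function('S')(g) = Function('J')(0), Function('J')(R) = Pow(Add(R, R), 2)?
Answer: 449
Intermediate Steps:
Function('J')(R) = Mul(4, Pow(R, 2)) (Function('J')(R) = Pow(Mul(2, R), 2) = Mul(4, Pow(R, 2)))
Function('S')(g) = 0 (Function('S')(g) = Mul(4, Pow(0, 2)) = Mul(4, 0) = 0)
Function('Y')(x) = 0
Add(Function('Y')(Function('S')(1)), Mul(-1, -449)) = Add(0, Mul(-1, -449)) = Add(0, 449) = 449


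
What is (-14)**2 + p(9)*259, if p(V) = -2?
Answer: -322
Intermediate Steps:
(-14)**2 + p(9)*259 = (-14)**2 - 2*259 = 196 - 518 = -322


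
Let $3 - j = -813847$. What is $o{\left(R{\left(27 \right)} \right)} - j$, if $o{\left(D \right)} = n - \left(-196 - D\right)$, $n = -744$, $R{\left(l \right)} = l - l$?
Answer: $-814398$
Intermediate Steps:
$R{\left(l \right)} = 0$
$j = 813850$ ($j = 3 - -813847 = 3 + 813847 = 813850$)
$o{\left(D \right)} = -548 + D$ ($o{\left(D \right)} = -744 - \left(-196 - D\right) = -744 + \left(196 + D\right) = -548 + D$)
$o{\left(R{\left(27 \right)} \right)} - j = \left(-548 + 0\right) - 813850 = -548 - 813850 = -814398$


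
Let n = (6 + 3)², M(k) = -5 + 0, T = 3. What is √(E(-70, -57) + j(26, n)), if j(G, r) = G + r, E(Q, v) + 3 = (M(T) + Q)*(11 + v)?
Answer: √3554 ≈ 59.615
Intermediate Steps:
M(k) = -5
E(Q, v) = -3 + (-5 + Q)*(11 + v)
n = 81 (n = 9² = 81)
√(E(-70, -57) + j(26, n)) = √((-58 - 5*(-57) + 11*(-70) - 70*(-57)) + (26 + 81)) = √((-58 + 285 - 770 + 3990) + 107) = √(3447 + 107) = √3554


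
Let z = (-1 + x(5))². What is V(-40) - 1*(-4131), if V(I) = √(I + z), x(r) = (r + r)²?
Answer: 4131 + √9761 ≈ 4229.8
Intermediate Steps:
x(r) = 4*r² (x(r) = (2*r)² = 4*r²)
z = 9801 (z = (-1 + 4*5²)² = (-1 + 4*25)² = (-1 + 100)² = 99² = 9801)
V(I) = √(9801 + I) (V(I) = √(I + 9801) = √(9801 + I))
V(-40) - 1*(-4131) = √(9801 - 40) - 1*(-4131) = √9761 + 4131 = 4131 + √9761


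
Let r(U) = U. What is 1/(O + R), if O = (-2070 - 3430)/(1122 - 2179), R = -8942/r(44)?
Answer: -23254/4604847 ≈ -0.0050499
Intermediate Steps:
R = -4471/22 (R = -8942/44 = -8942*1/44 = -4471/22 ≈ -203.23)
O = 5500/1057 (O = -5500/(-1057) = -5500*(-1/1057) = 5500/1057 ≈ 5.2034)
1/(O + R) = 1/(5500/1057 - 4471/22) = 1/(-4604847/23254) = -23254/4604847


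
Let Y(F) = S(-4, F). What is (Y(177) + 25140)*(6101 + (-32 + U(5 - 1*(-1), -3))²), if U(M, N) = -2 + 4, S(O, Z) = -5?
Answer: 175970135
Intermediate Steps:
U(M, N) = 2
Y(F) = -5
(Y(177) + 25140)*(6101 + (-32 + U(5 - 1*(-1), -3))²) = (-5 + 25140)*(6101 + (-32 + 2)²) = 25135*(6101 + (-30)²) = 25135*(6101 + 900) = 25135*7001 = 175970135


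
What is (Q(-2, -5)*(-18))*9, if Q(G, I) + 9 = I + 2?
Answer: 1944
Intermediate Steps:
Q(G, I) = -7 + I (Q(G, I) = -9 + (I + 2) = -9 + (2 + I) = -7 + I)
(Q(-2, -5)*(-18))*9 = ((-7 - 5)*(-18))*9 = -12*(-18)*9 = 216*9 = 1944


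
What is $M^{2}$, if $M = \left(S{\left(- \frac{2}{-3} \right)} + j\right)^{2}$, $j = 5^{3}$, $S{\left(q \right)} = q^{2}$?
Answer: $\frac{1624709678881}{6561} \approx 2.4763 \cdot 10^{8}$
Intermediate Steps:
$j = 125$
$M = \frac{1274641}{81}$ ($M = \left(\left(- \frac{2}{-3}\right)^{2} + 125\right)^{2} = \left(\left(\left(-2\right) \left(- \frac{1}{3}\right)\right)^{2} + 125\right)^{2} = \left(\left(\frac{2}{3}\right)^{2} + 125\right)^{2} = \left(\frac{4}{9} + 125\right)^{2} = \left(\frac{1129}{9}\right)^{2} = \frac{1274641}{81} \approx 15736.0$)
$M^{2} = \left(\frac{1274641}{81}\right)^{2} = \frac{1624709678881}{6561}$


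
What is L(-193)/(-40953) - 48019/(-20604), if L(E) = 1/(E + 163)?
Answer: 578389057/248175180 ≈ 2.3306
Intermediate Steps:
L(E) = 1/(163 + E)
L(-193)/(-40953) - 48019/(-20604) = 1/((163 - 193)*(-40953)) - 48019/(-20604) = -1/40953/(-30) - 48019*(-1/20604) = -1/30*(-1/40953) + 48019/20604 = 1/1228590 + 48019/20604 = 578389057/248175180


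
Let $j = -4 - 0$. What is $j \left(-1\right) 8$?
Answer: $32$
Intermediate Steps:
$j = -4$ ($j = -4 + 0 = -4$)
$j \left(-1\right) 8 = \left(-4\right) \left(-1\right) 8 = 4 \cdot 8 = 32$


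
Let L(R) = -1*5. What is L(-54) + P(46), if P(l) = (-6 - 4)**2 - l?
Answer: 49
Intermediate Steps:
L(R) = -5
P(l) = 100 - l (P(l) = (-10)**2 - l = 100 - l)
L(-54) + P(46) = -5 + (100 - 1*46) = -5 + (100 - 46) = -5 + 54 = 49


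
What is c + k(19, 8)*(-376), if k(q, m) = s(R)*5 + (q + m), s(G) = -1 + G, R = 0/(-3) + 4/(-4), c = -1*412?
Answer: -6804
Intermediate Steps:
c = -412
R = -1 (R = 0*(-⅓) + 4*(-¼) = 0 - 1 = -1)
k(q, m) = -10 + m + q (k(q, m) = (-1 - 1)*5 + (q + m) = -2*5 + (m + q) = -10 + (m + q) = -10 + m + q)
c + k(19, 8)*(-376) = -412 + (-10 + 8 + 19)*(-376) = -412 + 17*(-376) = -412 - 6392 = -6804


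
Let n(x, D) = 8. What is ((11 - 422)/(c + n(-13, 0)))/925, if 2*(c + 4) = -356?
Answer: 137/53650 ≈ 0.0025536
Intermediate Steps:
c = -182 (c = -4 + (½)*(-356) = -4 - 178 = -182)
((11 - 422)/(c + n(-13, 0)))/925 = ((11 - 422)/(-182 + 8))/925 = -411/(-174)*(1/925) = -411*(-1/174)*(1/925) = (137/58)*(1/925) = 137/53650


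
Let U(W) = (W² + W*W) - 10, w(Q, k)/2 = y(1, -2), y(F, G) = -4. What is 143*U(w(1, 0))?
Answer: 16874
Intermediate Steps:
w(Q, k) = -8 (w(Q, k) = 2*(-4) = -8)
U(W) = -10 + 2*W² (U(W) = (W² + W²) - 10 = 2*W² - 10 = -10 + 2*W²)
143*U(w(1, 0)) = 143*(-10 + 2*(-8)²) = 143*(-10 + 2*64) = 143*(-10 + 128) = 143*118 = 16874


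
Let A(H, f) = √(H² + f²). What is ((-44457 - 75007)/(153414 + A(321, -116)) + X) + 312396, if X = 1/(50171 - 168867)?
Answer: 872706685493912173069/2793598064355704 + 119464*√116497/23535738899 ≈ 3.1240e+5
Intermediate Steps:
X = -1/118696 (X = 1/(-118696) = -1/118696 ≈ -8.4249e-6)
((-44457 - 75007)/(153414 + A(321, -116)) + X) + 312396 = ((-44457 - 75007)/(153414 + √(321² + (-116)²)) - 1/118696) + 312396 = (-119464/(153414 + √(103041 + 13456)) - 1/118696) + 312396 = (-119464/(153414 + √116497) - 1/118696) + 312396 = (-1/118696 - 119464/(153414 + √116497)) + 312396 = 37080155615/118696 - 119464/(153414 + √116497)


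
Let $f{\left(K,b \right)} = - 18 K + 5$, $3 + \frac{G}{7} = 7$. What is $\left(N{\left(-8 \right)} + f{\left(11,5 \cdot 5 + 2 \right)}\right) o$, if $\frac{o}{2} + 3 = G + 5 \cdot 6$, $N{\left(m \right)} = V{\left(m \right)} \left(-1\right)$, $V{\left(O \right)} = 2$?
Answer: $-21450$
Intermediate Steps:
$G = 28$ ($G = -21 + 7 \cdot 7 = -21 + 49 = 28$)
$f{\left(K,b \right)} = 5 - 18 K$
$N{\left(m \right)} = -2$ ($N{\left(m \right)} = 2 \left(-1\right) = -2$)
$o = 110$ ($o = -6 + 2 \left(28 + 5 \cdot 6\right) = -6 + 2 \left(28 + 30\right) = -6 + 2 \cdot 58 = -6 + 116 = 110$)
$\left(N{\left(-8 \right)} + f{\left(11,5 \cdot 5 + 2 \right)}\right) o = \left(-2 + \left(5 - 198\right)\right) 110 = \left(-2 - 193\right) 110 = \left(-195\right) 110 = -21450$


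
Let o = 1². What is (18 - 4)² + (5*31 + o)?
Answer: 352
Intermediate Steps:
o = 1
(18 - 4)² + (5*31 + o) = (18 - 4)² + (5*31 + 1) = 14² + (155 + 1) = 196 + 156 = 352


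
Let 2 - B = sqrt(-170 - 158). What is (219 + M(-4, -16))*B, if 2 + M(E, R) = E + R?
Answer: 394 - 394*I*sqrt(82) ≈ 394.0 - 3567.8*I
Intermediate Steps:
B = 2 - 2*I*sqrt(82) (B = 2 - sqrt(-170 - 158) = 2 - sqrt(-328) = 2 - 2*I*sqrt(82) ≈ 2.0 - 18.111*I)
M(E, R) = -2 + E + R (M(E, R) = -2 + (E + R) = -2 + E + R)
(219 + M(-4, -16))*B = (219 + (-2 - 4 - 16))*(2 - 2*I*sqrt(82)) = (219 - 22)*(2 - 2*I*sqrt(82)) = 197*(2 - 2*I*sqrt(82)) = 394 - 394*I*sqrt(82)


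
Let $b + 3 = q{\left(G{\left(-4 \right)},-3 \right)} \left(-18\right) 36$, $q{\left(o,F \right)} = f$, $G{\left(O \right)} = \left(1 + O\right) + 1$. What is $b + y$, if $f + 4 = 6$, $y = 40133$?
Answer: $38834$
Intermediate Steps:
$G{\left(O \right)} = 2 + O$
$f = 2$ ($f = -4 + 6 = 2$)
$q{\left(o,F \right)} = 2$
$b = -1299$ ($b = -3 + 2 \left(-18\right) 36 = -3 - 1296 = -1299$)
$b + y = -1299 + 40133 = 38834$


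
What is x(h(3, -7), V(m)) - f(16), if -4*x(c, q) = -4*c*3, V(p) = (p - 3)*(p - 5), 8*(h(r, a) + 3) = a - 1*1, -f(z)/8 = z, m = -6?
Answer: 116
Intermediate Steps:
f(z) = -8*z
h(r, a) = -25/8 + a/8 (h(r, a) = -3 + (a - 1*1)/8 = -3 + (a - 1)/8 = -3 + (-1 + a)/8 = -3 + (-⅛ + a/8) = -25/8 + a/8)
V(p) = (-5 + p)*(-3 + p) (V(p) = (-3 + p)*(-5 + p) = (-5 + p)*(-3 + p))
x(c, q) = 3*c (x(c, q) = -(-4*c)*3/4 = -(-3)*c = 3*c)
x(h(3, -7), V(m)) - f(16) = 3*(-25/8 + (⅛)*(-7)) - (-8)*16 = 3*(-25/8 - 7/8) - 1*(-128) = 3*(-4) + 128 = -12 + 128 = 116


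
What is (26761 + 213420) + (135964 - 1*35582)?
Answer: 340563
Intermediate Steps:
(26761 + 213420) + (135964 - 1*35582) = 240181 + (135964 - 35582) = 240181 + 100382 = 340563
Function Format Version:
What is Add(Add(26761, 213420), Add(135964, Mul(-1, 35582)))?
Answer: 340563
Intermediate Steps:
Add(Add(26761, 213420), Add(135964, Mul(-1, 35582))) = Add(240181, Add(135964, -35582)) = Add(240181, 100382) = 340563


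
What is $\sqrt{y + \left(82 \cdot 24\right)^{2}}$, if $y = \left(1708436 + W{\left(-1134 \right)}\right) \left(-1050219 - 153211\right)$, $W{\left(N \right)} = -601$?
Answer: $i \sqrt{2055256001026} \approx 1.4336 \cdot 10^{6} i$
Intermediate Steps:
$y = -2055259874050$ ($y = \left(1708436 - 601\right) \left(-1050219 - 153211\right) = 1707835 \left(-1203430\right) = -2055259874050$)
$\sqrt{y + \left(82 \cdot 24\right)^{2}} = \sqrt{-2055259874050 + \left(82 \cdot 24\right)^{2}} = \sqrt{-2055259874050 + 1968^{2}} = \sqrt{-2055259874050 + 3873024} = \sqrt{-2055256001026} = i \sqrt{2055256001026}$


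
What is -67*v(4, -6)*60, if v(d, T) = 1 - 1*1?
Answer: 0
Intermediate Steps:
v(d, T) = 0 (v(d, T) = 1 - 1 = 0)
-67*v(4, -6)*60 = -67*0*60 = 0*60 = 0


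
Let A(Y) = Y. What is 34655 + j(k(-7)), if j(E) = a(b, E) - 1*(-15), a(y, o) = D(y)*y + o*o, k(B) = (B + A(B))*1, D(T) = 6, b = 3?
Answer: 34884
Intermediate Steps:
k(B) = 2*B (k(B) = (B + B)*1 = (2*B)*1 = 2*B)
a(y, o) = o**2 + 6*y (a(y, o) = 6*y + o*o = 6*y + o**2 = o**2 + 6*y)
j(E) = 33 + E**2 (j(E) = (E**2 + 6*3) - 1*(-15) = (E**2 + 18) + 15 = (18 + E**2) + 15 = 33 + E**2)
34655 + j(k(-7)) = 34655 + (33 + (2*(-7))**2) = 34655 + (33 + (-14)**2) = 34655 + (33 + 196) = 34655 + 229 = 34884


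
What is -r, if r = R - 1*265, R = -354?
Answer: 619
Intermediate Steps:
r = -619 (r = -354 - 1*265 = -354 - 265 = -619)
-r = -1*(-619) = 619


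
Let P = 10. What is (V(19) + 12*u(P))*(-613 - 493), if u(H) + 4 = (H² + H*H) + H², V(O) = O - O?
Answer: -3928512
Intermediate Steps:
V(O) = 0
u(H) = -4 + 3*H² (u(H) = -4 + ((H² + H*H) + H²) = -4 + ((H² + H²) + H²) = -4 + (2*H² + H²) = -4 + 3*H²)
(V(19) + 12*u(P))*(-613 - 493) = (0 + 12*(-4 + 3*10²))*(-613 - 493) = (0 + 12*(-4 + 3*100))*(-1106) = (0 + 12*(-4 + 300))*(-1106) = (0 + 12*296)*(-1106) = (0 + 3552)*(-1106) = 3552*(-1106) = -3928512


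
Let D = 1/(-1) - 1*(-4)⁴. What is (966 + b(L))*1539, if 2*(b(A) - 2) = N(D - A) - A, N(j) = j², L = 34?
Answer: 133251237/2 ≈ 6.6626e+7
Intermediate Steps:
D = -257 (D = -1 - 1*256 = -1 - 256 = -257)
b(A) = 2 + (-257 - A)²/2 - A/2 (b(A) = 2 + ((-257 - A)² - A)/2 = 2 + ((-257 - A)²/2 - A/2) = 2 + (-257 - A)²/2 - A/2)
(966 + b(L))*1539 = (966 + (2 + (257 + 34)²/2 - ½*34))*1539 = (966 + (2 + (½)*291² - 17))*1539 = (966 + (2 + (½)*84681 - 17))*1539 = (966 + (2 + 84681/2 - 17))*1539 = (966 + 84651/2)*1539 = (86583/2)*1539 = 133251237/2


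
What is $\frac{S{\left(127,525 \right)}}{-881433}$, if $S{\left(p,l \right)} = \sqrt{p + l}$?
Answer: $- \frac{2 \sqrt{163}}{881433} \approx -2.8969 \cdot 10^{-5}$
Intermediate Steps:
$S{\left(p,l \right)} = \sqrt{l + p}$
$\frac{S{\left(127,525 \right)}}{-881433} = \frac{\sqrt{525 + 127}}{-881433} = \sqrt{652} \left(- \frac{1}{881433}\right) = 2 \sqrt{163} \left(- \frac{1}{881433}\right) = - \frac{2 \sqrt{163}}{881433}$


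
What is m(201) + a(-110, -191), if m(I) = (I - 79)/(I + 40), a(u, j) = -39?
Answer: -9277/241 ≈ -38.494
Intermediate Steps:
m(I) = (-79 + I)/(40 + I)
m(201) + a(-110, -191) = (-79 + 201)/(40 + 201) - 39 = 122/241 - 39 = -9277/241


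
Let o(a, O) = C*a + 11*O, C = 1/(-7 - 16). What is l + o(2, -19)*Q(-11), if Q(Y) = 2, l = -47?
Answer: -10699/23 ≈ -465.17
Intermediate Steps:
C = -1/23 (C = 1/(-23) = -1/23 ≈ -0.043478)
o(a, O) = 11*O - a/23 (o(a, O) = -a/23 + 11*O = 11*O - a/23)
l + o(2, -19)*Q(-11) = -47 + (11*(-19) - 1/23*2)*2 = -47 + (-209 - 2/23)*2 = -47 - 4809/23*2 = -47 - 9618/23 = -10699/23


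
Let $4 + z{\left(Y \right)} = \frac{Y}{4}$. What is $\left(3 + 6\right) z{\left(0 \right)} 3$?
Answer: $-108$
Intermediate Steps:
$z{\left(Y \right)} = -4 + \frac{Y}{4}$
$\left(3 + 6\right) z{\left(0 \right)} 3 = \left(3 + 6\right) \left(-4 + \frac{1}{4} \cdot 0\right) 3 = 9 \left(-4 + 0\right) 3 = 9 \left(-4\right) 3 = \left(-36\right) 3 = -108$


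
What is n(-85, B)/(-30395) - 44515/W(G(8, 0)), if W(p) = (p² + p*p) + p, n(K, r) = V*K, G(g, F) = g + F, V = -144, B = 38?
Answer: -270939613/826744 ≈ -327.72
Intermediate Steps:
G(g, F) = F + g
n(K, r) = -144*K
W(p) = p + 2*p² (W(p) = (p² + p²) + p = 2*p² + p = p + 2*p²)
n(-85, B)/(-30395) - 44515/W(G(8, 0)) = -144*(-85)/(-30395) - 44515*1/((0 + 8)*(1 + 2*(0 + 8))) = 12240*(-1/30395) - 44515*1/(8*(1 + 2*8)) = -2448/6079 - 44515*1/(8*(1 + 16)) = -2448/6079 - 44515/(8*17) = -2448/6079 - 44515/136 = -270939613/826744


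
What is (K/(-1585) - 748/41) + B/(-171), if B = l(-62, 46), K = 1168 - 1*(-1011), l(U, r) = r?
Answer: -221000459/11112435 ≈ -19.888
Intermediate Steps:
K = 2179 (K = 1168 + 1011 = 2179)
B = 46
(K/(-1585) - 748/41) + B/(-171) = (2179/(-1585) - 748/41) + 46/(-171) = (2179*(-1/1585) - 748*1/41) + 46*(-1/171) = (-2179/1585 - 748/41) - 46/171 = -1274919/64985 - 46/171 = -221000459/11112435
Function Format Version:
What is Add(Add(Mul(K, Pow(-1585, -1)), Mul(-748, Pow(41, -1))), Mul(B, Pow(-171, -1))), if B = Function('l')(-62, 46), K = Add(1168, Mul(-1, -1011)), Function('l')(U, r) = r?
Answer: Rational(-221000459, 11112435) ≈ -19.888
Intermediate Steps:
K = 2179 (K = Add(1168, 1011) = 2179)
B = 46
Add(Add(Mul(K, Pow(-1585, -1)), Mul(-748, Pow(41, -1))), Mul(B, Pow(-171, -1))) = Add(Add(Mul(2179, Pow(-1585, -1)), Mul(-748, Pow(41, -1))), Mul(46, Pow(-171, -1))) = Add(Add(Mul(2179, Rational(-1, 1585)), Mul(-748, Rational(1, 41))), Mul(46, Rational(-1, 171))) = Add(Add(Rational(-2179, 1585), Rational(-748, 41)), Rational(-46, 171)) = Add(Rational(-1274919, 64985), Rational(-46, 171)) = Rational(-221000459, 11112435)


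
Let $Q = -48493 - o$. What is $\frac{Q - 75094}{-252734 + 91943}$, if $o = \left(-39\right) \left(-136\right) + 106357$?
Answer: $\frac{78416}{53597} \approx 1.4631$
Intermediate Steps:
$o = 111661$ ($o = 5304 + 106357 = 111661$)
$Q = -160154$ ($Q = -48493 - 111661 = -160154$)
$\frac{Q - 75094}{-252734 + 91943} = \frac{-160154 - 75094}{-252734 + 91943} = - \frac{235248}{-160791} = \left(-235248\right) \left(- \frac{1}{160791}\right) = \frac{78416}{53597}$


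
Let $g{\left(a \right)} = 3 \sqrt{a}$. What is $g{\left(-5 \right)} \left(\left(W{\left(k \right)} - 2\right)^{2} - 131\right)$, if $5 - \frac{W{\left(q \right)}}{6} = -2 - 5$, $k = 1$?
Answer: $14307 i \sqrt{5} \approx 31991.0 i$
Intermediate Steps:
$W{\left(q \right)} = 72$ ($W{\left(q \right)} = 30 - 6 \left(-2 - 5\right) = 30 - -42 = 30 + 42 = 72$)
$g{\left(-5 \right)} \left(\left(W{\left(k \right)} - 2\right)^{2} - 131\right) = 3 \sqrt{-5} \left(\left(72 - 2\right)^{2} - 131\right) = 3 i \sqrt{5} \left(70^{2} - 131\right) = 3 i \sqrt{5} \left(4900 - 131\right) = 3 i \sqrt{5} \cdot 4769 = 14307 i \sqrt{5}$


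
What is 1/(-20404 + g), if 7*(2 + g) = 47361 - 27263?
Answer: -7/122744 ≈ -5.7029e-5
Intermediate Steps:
g = 20084/7 (g = -2 + (47361 - 27263)/7 = -2 + (⅐)*20098 = -2 + 20098/7 = 20084/7 ≈ 2869.1)
1/(-20404 + g) = 1/(-20404 + 20084/7) = 1/(-122744/7) = -7/122744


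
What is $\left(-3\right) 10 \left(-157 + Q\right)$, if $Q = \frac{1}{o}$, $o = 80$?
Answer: $\frac{37677}{8} \approx 4709.6$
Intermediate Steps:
$Q = \frac{1}{80} \approx 0.0125$
$\left(-3\right) 10 \left(-157 + Q\right) = \left(-3\right) 10 \left(-157 + \frac{1}{80}\right) = \left(-30\right) \left(- \frac{12559}{80}\right) = \frac{37677}{8}$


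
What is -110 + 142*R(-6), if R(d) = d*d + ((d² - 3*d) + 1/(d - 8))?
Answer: 88619/7 ≈ 12660.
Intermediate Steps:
R(d) = 1/(-8 + d) - 3*d + 2*d² (R(d) = d² + ((d² - 3*d) + 1/(-8 + d)) = d² + (d² + 1/(-8 + d) - 3*d) = 1/(-8 + d) - 3*d + 2*d²)
-110 + 142*R(-6) = -110 + 142*((1 - 19*(-6)² + 2*(-6)³ + 24*(-6))/(-8 - 6)) = -110 + 142*((1 - 19*36 + 2*(-216) - 144)/(-14)) = -110 + 142*(-(1 - 684 - 432 - 144)/14) = -110 + 142*(-1/14*(-1259)) = -110 + 142*(1259/14) = -110 + 89389/7 = 88619/7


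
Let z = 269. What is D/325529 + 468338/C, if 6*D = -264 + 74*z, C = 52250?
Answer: 228942974828/25513335375 ≈ 8.9735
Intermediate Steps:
D = 9821/3 (D = (-264 + 74*269)/6 = (-264 + 19906)/6 = (⅙)*19642 = 9821/3 ≈ 3273.7)
D/325529 + 468338/C = (9821/3)/325529 + 468338/52250 = (9821/3)*(1/325529) + 468338*(1/52250) = 9821/976587 + 234169/26125 = 228942974828/25513335375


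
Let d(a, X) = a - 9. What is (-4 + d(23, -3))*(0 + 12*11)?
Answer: 1320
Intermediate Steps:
d(a, X) = -9 + a
(-4 + d(23, -3))*(0 + 12*11) = (-4 + (-9 + 23))*(0 + 12*11) = (-4 + 14)*(0 + 132) = 10*132 = 1320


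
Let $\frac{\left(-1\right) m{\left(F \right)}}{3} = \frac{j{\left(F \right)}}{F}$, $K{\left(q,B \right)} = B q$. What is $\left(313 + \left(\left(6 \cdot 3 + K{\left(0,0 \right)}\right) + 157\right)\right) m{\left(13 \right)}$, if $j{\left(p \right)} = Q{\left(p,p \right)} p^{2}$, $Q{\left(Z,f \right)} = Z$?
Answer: $-247416$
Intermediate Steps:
$j{\left(p \right)} = p^{3}$ ($j{\left(p \right)} = p p^{2} = p^{3}$)
$m{\left(F \right)} = - 3 F^{2}$ ($m{\left(F \right)} = - 3 \frac{F^{3}}{F} = - 3 F^{2}$)
$\left(313 + \left(\left(6 \cdot 3 + K{\left(0,0 \right)}\right) + 157\right)\right) m{\left(13 \right)} = \left(313 + \left(\left(6 \cdot 3 + 0 \cdot 0\right) + 157\right)\right) \left(- 3 \cdot 13^{2}\right) = \left(313 + \left(\left(18 + 0\right) + 157\right)\right) \left(\left(-3\right) 169\right) = \left(313 + \left(18 + 157\right)\right) \left(-507\right) = \left(313 + 175\right) \left(-507\right) = 488 \left(-507\right) = -247416$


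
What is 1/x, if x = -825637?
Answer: -1/825637 ≈ -1.2112e-6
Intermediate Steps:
1/x = 1/(-825637) = -1/825637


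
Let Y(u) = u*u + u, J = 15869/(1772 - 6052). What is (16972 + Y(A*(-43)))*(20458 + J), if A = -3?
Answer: 1476961083141/2140 ≈ 6.9017e+8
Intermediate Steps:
J = -15869/4280 (J = 15869/(-4280) = 15869*(-1/4280) = -15869/4280 ≈ -3.7077)
Y(u) = u + u² (Y(u) = u² + u = u + u²)
(16972 + Y(A*(-43)))*(20458 + J) = (16972 + (-3*(-43))*(1 - 3*(-43)))*(20458 - 15869/4280) = (16972 + 129*(1 + 129))*(87544371/4280) = (16972 + 129*130)*(87544371/4280) = (16972 + 16770)*(87544371/4280) = 33742*(87544371/4280) = 1476961083141/2140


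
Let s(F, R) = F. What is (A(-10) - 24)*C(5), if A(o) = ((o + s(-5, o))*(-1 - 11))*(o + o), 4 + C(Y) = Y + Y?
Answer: -21744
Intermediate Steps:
C(Y) = -4 + 2*Y (C(Y) = -4 + (Y + Y) = -4 + 2*Y)
A(o) = 2*o*(60 - 12*o) (A(o) = ((o - 5)*(-1 - 11))*(o + o) = ((-5 + o)*(-12))*(2*o) = (60 - 12*o)*(2*o) = 2*o*(60 - 12*o))
(A(-10) - 24)*C(5) = (24*(-10)*(5 - 1*(-10)) - 24)*(-4 + 2*5) = (24*(-10)*(5 + 10) - 24)*(-4 + 10) = (24*(-10)*15 - 24)*6 = (-3600 - 24)*6 = -3624*6 = -21744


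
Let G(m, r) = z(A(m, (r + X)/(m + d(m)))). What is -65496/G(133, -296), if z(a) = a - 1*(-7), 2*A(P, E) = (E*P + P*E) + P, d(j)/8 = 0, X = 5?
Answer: 43664/145 ≈ 301.13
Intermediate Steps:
d(j) = 0 (d(j) = 8*0 = 0)
A(P, E) = P/2 + E*P (A(P, E) = ((E*P + P*E) + P)/2 = ((E*P + E*P) + P)/2 = (2*E*P + P)/2 = (P + 2*E*P)/2 = P/2 + E*P)
z(a) = 7 + a (z(a) = a + 7 = 7 + a)
G(m, r) = 7 + m*(1/2 + (5 + r)/m) (G(m, r) = 7 + m*(1/2 + (r + 5)/(m + 0)) = 7 + m*(1/2 + (5 + r)/m))
-65496/G(133, -296) = -65496/(12 - 296 + (1/2)*133) = -65496/(12 - 296 + 133/2) = -65496/(-435/2) = -65496*(-2/435) = 43664/145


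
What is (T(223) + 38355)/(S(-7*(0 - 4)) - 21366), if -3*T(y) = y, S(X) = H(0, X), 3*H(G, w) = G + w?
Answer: -57421/32035 ≈ -1.7924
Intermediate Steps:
H(G, w) = G/3 + w/3 (H(G, w) = (G + w)/3 = G/3 + w/3)
S(X) = X/3 (S(X) = (⅓)*0 + X/3 = 0 + X/3 = X/3)
T(y) = -y/3
(T(223) + 38355)/(S(-7*(0 - 4)) - 21366) = (-⅓*223 + 38355)/((-7*(0 - 4))/3 - 21366) = (-223/3 + 38355)/((-7*(-4))/3 - 21366) = 114842/(3*((⅓)*28 - 21366)) = 114842/(3*(28/3 - 21366)) = 114842/(3*(-64070/3)) = (114842/3)*(-3/64070) = -57421/32035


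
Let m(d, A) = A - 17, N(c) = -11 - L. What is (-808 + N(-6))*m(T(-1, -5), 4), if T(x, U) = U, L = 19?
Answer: 10894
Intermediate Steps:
N(c) = -30 (N(c) = -11 - 1*19 = -11 - 19 = -30)
m(d, A) = -17 + A
(-808 + N(-6))*m(T(-1, -5), 4) = (-808 - 30)*(-17 + 4) = -838*(-13) = 10894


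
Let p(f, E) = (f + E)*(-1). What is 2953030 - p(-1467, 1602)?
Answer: 2953165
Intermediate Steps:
p(f, E) = -E - f (p(f, E) = (E + f)*(-1) = -E - f)
2953030 - p(-1467, 1602) = 2953030 - (-1*1602 - 1*(-1467)) = 2953030 - (-1602 + 1467) = 2953030 - 1*(-135) = 2953030 + 135 = 2953165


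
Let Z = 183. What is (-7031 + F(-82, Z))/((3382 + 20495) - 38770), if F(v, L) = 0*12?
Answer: 7031/14893 ≈ 0.47210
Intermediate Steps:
F(v, L) = 0
(-7031 + F(-82, Z))/((3382 + 20495) - 38770) = (-7031 + 0)/((3382 + 20495) - 38770) = -7031/(23877 - 38770) = -7031/(-14893) = -7031*(-1/14893) = 7031/14893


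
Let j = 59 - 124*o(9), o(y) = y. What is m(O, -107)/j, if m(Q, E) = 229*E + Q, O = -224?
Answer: 24727/1057 ≈ 23.394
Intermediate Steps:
j = -1057 (j = 59 - 124*9 = 59 - 1116 = -1057)
m(Q, E) = Q + 229*E
m(O, -107)/j = (-224 + 229*(-107))/(-1057) = (-224 - 24503)*(-1/1057) = -24727*(-1/1057) = 24727/1057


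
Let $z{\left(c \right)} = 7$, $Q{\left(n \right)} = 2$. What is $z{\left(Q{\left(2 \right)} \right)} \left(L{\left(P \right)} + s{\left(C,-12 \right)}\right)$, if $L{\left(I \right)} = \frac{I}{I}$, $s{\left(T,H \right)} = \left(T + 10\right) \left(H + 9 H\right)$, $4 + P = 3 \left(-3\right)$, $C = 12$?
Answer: $-18473$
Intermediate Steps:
$P = -13$ ($P = -4 + 3 \left(-3\right) = -4 - 9 = -13$)
$s{\left(T,H \right)} = 10 H \left(10 + T\right)$ ($s{\left(T,H \right)} = \left(10 + T\right) 10 H = 10 H \left(10 + T\right)$)
$L{\left(I \right)} = 1$
$z{\left(Q{\left(2 \right)} \right)} \left(L{\left(P \right)} + s{\left(C,-12 \right)}\right) = 7 \left(1 + 10 \left(-12\right) \left(10 + 12\right)\right) = 7 \left(1 + 10 \left(-12\right) 22\right) = 7 \left(1 - 2640\right) = 7 \left(-2639\right) = -18473$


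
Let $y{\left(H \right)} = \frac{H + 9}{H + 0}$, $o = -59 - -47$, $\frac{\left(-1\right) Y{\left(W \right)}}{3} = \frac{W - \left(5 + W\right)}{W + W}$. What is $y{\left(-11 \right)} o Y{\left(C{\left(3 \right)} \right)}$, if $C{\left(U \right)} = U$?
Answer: $- \frac{60}{11} \approx -5.4545$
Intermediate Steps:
$Y{\left(W \right)} = \frac{15}{2 W}$ ($Y{\left(W \right)} = - 3 \frac{W - \left(5 + W\right)}{W + W} = - 3 \left(- \frac{5}{2 W}\right) = \frac{15}{2 W}$)
$o = -12$ ($o = -59 + 47 = -12$)
$y{\left(H \right)} = \frac{9 + H}{H}$
$y{\left(-11 \right)} o Y{\left(C{\left(3 \right)} \right)} = \frac{9 - 11}{-11} \left(-12\right) \frac{15}{2 \cdot 3} = \left(- \frac{1}{11}\right) \left(-2\right) \left(-12\right) \frac{15}{2} \cdot \frac{1}{3} = \frac{2}{11} \left(-12\right) \frac{5}{2} = \left(- \frac{24}{11}\right) \frac{5}{2} = - \frac{60}{11}$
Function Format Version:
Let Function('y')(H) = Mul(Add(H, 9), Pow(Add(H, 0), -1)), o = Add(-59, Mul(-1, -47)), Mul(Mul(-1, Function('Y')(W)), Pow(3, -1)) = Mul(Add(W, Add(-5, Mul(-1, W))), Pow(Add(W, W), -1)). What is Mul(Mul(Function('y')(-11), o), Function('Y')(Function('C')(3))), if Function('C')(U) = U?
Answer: Rational(-60, 11) ≈ -5.4545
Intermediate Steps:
Function('Y')(W) = Mul(Rational(15, 2), Pow(W, -1)) (Function('Y')(W) = Mul(-3, Mul(Add(W, Add(-5, Mul(-1, W))), Pow(Add(W, W), -1))) = Mul(-3, Mul(-5, Pow(Mul(2, W), -1))) = Mul(-3, Mul(-5, Mul(Rational(1, 2), Pow(W, -1)))) = Mul(-3, Mul(Rational(-5, 2), Pow(W, -1))) = Mul(Rational(15, 2), Pow(W, -1)))
o = -12 (o = Add(-59, 47) = -12)
Function('y')(H) = Mul(Pow(H, -1), Add(9, H)) (Function('y')(H) = Mul(Add(9, H), Pow(H, -1)) = Mul(Pow(H, -1), Add(9, H)))
Mul(Mul(Function('y')(-11), o), Function('Y')(Function('C')(3))) = Mul(Mul(Mul(Pow(-11, -1), Add(9, -11)), -12), Mul(Rational(15, 2), Pow(3, -1))) = Mul(Mul(Mul(Rational(-1, 11), -2), -12), Mul(Rational(15, 2), Rational(1, 3))) = Mul(Mul(Rational(2, 11), -12), Rational(5, 2)) = Mul(Rational(-24, 11), Rational(5, 2)) = Rational(-60, 11)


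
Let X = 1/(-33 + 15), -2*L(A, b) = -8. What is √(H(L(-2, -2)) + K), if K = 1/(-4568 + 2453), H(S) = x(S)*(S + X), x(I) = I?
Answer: 7*√160035/705 ≈ 3.9721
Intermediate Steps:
L(A, b) = 4 (L(A, b) = -½*(-8) = 4)
X = -1/18 (X = 1/(-18) = -1/18 ≈ -0.055556)
H(S) = S*(-1/18 + S) (H(S) = S*(S - 1/18) = S*(-1/18 + S))
K = -1/2115 (K = 1/(-2115) = -1/2115 ≈ -0.00047281)
√(H(L(-2, -2)) + K) = √(4*(-1/18 + 4) - 1/2115) = √(4*(71/18) - 1/2115) = √(142/9 - 1/2115) = √(11123/705) = 7*√160035/705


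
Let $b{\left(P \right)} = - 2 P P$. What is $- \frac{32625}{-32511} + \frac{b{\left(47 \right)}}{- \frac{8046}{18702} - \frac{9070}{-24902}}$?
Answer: $\frac{309692779487287}{4625946842} \approx 66947.0$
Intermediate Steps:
$b{\left(P \right)} = - 2 P^{2}$
$- \frac{32625}{-32511} + \frac{b{\left(47 \right)}}{- \frac{8046}{18702} - \frac{9070}{-24902}} = - \frac{32625}{-32511} + \frac{\left(-2\right) 47^{2}}{- \frac{8046}{18702} - \frac{9070}{-24902}} = \left(-32625\right) \left(- \frac{1}{32511}\right) + \frac{\left(-2\right) 2209}{\left(-8046\right) \frac{1}{18702} - - \frac{4535}{12451}} = \frac{10875}{10837} - \frac{4418}{- \frac{447}{1039} + \frac{4535}{12451}} = \frac{10875}{10837} - \frac{4418}{- \frac{853732}{12936589}} = \frac{10875}{10837} - - \frac{28576925101}{426866} = \frac{10875}{10837} + \frac{28576925101}{426866} = \frac{309692779487287}{4625946842}$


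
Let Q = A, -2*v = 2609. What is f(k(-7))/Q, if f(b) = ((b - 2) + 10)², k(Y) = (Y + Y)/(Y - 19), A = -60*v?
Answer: 4107/4409210 ≈ 0.00093146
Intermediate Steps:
v = -2609/2 (v = -½*2609 = -2609/2 ≈ -1304.5)
A = 78270 (A = -60*(-2609/2) = 78270)
k(Y) = 2*Y/(-19 + Y) (k(Y) = (2*Y)/(-19 + Y) = 2*Y/(-19 + Y))
Q = 78270
f(b) = (8 + b)² (f(b) = ((-2 + b) + 10)² = (8 + b)²)
f(k(-7))/Q = (8 + 2*(-7)/(-19 - 7))²/78270 = (8 + 2*(-7)/(-26))²*(1/78270) = (8 + 2*(-7)*(-1/26))²*(1/78270) = (8 + 7/13)²*(1/78270) = (111/13)²*(1/78270) = (12321/169)*(1/78270) = 4107/4409210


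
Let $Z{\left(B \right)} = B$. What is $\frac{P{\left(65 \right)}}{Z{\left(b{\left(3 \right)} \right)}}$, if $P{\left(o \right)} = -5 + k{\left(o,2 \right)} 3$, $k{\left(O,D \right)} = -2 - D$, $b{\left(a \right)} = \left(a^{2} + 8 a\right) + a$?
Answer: $- \frac{17}{36} \approx -0.47222$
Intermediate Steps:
$b{\left(a \right)} = a^{2} + 9 a$
$P{\left(o \right)} = -17$ ($P{\left(o \right)} = -5 + \left(-2 - 2\right) 3 = -5 - 12 = -17$)
$\frac{P{\left(65 \right)}}{Z{\left(b{\left(3 \right)} \right)}} = - \frac{17}{3 \left(9 + 3\right)} = - \frac{17}{3 \cdot 12} = - \frac{17}{36}$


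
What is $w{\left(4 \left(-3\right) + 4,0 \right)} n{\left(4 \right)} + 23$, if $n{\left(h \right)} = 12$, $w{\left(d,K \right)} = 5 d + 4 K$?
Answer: $-457$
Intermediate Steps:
$w{\left(d,K \right)} = 4 K + 5 d$
$w{\left(4 \left(-3\right) + 4,0 \right)} n{\left(4 \right)} + 23 = \left(4 \cdot 0 + 5 \left(4 \left(-3\right) + 4\right)\right) 12 + 23 = \left(0 + 5 \left(-12 + 4\right)\right) 12 + 23 = \left(0 + 5 \left(-8\right)\right) 12 + 23 = \left(0 - 40\right) 12 + 23 = \left(-40\right) 12 + 23 = -480 + 23 = -457$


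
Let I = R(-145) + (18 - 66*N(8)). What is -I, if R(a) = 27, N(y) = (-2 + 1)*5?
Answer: -375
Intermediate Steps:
N(y) = -5 (N(y) = -1*5 = -5)
I = 375 (I = 27 + (18 - 66*(-5)) = 27 + (18 + 330) = 27 + 348 = 375)
-I = -1*375 = -375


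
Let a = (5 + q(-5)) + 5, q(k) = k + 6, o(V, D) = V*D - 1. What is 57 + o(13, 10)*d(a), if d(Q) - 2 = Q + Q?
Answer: 3153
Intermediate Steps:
o(V, D) = -1 + D*V (o(V, D) = D*V - 1 = -1 + D*V)
q(k) = 6 + k
a = 11 (a = (5 + (6 - 5)) + 5 = (5 + 1) + 5 = 6 + 5 = 11)
d(Q) = 2 + 2*Q (d(Q) = 2 + (Q + Q) = 2 + 2*Q)
57 + o(13, 10)*d(a) = 57 + (-1 + 10*13)*(2 + 2*11) = 57 + (-1 + 130)*(2 + 22) = 57 + 129*24 = 57 + 3096 = 3153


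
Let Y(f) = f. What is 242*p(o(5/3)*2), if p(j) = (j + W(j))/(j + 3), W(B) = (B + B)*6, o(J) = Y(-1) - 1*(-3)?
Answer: 12584/7 ≈ 1797.7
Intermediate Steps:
o(J) = 2 (o(J) = -1 - 1*(-3) = -1 + 3 = 2)
W(B) = 12*B (W(B) = (2*B)*6 = 12*B)
p(j) = 13*j/(3 + j) (p(j) = (j + 12*j)/(j + 3) = (13*j)/(3 + j) = 13*j/(3 + j))
242*p(o(5/3)*2) = 242*(13*(2*2)/(3 + 2*2)) = 242*(13*4/(3 + 4)) = 242*(13*4/7) = 242*(13*4*(1/7)) = 242*(52/7) = 12584/7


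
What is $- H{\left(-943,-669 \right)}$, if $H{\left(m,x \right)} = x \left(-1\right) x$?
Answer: $447561$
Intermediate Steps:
$H{\left(m,x \right)} = - x^{2}$ ($H{\left(m,x \right)} = - x x = - x^{2}$)
$- H{\left(-943,-669 \right)} = - \left(-1\right) \left(-669\right)^{2} = - \left(-1\right) 447561 = \left(-1\right) \left(-447561\right) = 447561$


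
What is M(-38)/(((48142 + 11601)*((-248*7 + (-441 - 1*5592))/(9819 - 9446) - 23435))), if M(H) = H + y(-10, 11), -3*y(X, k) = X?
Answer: 4849/196009852812 ≈ 2.4739e-8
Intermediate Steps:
y(X, k) = -X/3
M(H) = 10/3 + H (M(H) = H - ⅓*(-10) = H + 10/3 = 10/3 + H)
M(-38)/(((48142 + 11601)*((-248*7 + (-441 - 1*5592))/(9819 - 9446) - 23435))) = (10/3 - 38)/(((48142 + 11601)*((-248*7 + (-441 - 1*5592))/(9819 - 9446) - 23435))) = -104*1/(59743*((-31*56 + (-441 - 5592))/373 - 23435))/3 = -104*1/(59743*((-1736 - 6033)*(1/373) - 23435))/3 = -104*1/(59743*(-7769*1/373 - 23435))/3 = -104*1/(59743*(-7769/373 - 23435))/3 = -104/(3*(59743*(-8749024/373))) = -104/(3*(-522692940832/373)) = -104/3*(-373/522692940832) = 4849/196009852812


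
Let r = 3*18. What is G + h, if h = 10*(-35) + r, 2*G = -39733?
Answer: -40325/2 ≈ -20163.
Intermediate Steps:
G = -39733/2 (G = (1/2)*(-39733) = -39733/2 ≈ -19867.)
r = 54
h = -296 (h = 10*(-35) + 54 = -350 + 54 = -296)
G + h = -39733/2 - 296 = -40325/2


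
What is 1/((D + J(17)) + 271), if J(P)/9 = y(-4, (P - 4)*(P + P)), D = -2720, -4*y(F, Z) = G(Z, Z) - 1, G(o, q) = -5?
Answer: -2/4871 ≈ -0.00041059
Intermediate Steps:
y(F, Z) = 3/2 (y(F, Z) = -(-5 - 1)/4 = -¼*(-6) = 3/2)
J(P) = 27/2 (J(P) = 9*(3/2) = 27/2)
1/((D + J(17)) + 271) = 1/((-2720 + 27/2) + 271) = 1/(-5413/2 + 271) = 1/(-4871/2) = -2/4871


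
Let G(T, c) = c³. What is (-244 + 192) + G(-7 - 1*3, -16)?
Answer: -4148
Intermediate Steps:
(-244 + 192) + G(-7 - 1*3, -16) = (-244 + 192) + (-16)³ = -52 - 4096 = -4148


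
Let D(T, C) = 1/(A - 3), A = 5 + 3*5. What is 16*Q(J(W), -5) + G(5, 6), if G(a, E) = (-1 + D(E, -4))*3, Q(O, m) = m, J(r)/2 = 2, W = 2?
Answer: -1408/17 ≈ -82.823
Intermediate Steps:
A = 20 (A = 5 + 15 = 20)
J(r) = 4 (J(r) = 2*2 = 4)
D(T, C) = 1/17 (D(T, C) = 1/(20 - 3) = 1/17)
G(a, E) = -48/17 (G(a, E) = (-1 + 1/17)*3 = -16/17*3 = -48/17)
16*Q(J(W), -5) + G(5, 6) = 16*(-5) - 48/17 = -80 - 48/17 = -1408/17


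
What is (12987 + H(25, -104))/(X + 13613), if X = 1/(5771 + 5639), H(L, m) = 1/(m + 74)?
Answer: 444543869/465972993 ≈ 0.95401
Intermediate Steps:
H(L, m) = 1/(74 + m)
X = 1/11410 ≈ 8.7642e-5
(12987 + H(25, -104))/(X + 13613) = (12987 + 1/(74 - 104))/(1/11410 + 13613) = (12987 + 1/(-30))/(155324331/11410) = (12987 - 1/30)*(11410/155324331) = (389609/30)*(11410/155324331) = 444543869/465972993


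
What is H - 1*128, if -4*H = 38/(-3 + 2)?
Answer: -237/2 ≈ -118.50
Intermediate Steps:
H = 19/2 (H = -19/(2*(-3 + 2)) = -19/(2*(-1)) = -19*(-1)/2 = -¼*(-38) = 19/2 ≈ 9.5000)
H - 1*128 = 19/2 - 1*128 = 19/2 - 128 = -237/2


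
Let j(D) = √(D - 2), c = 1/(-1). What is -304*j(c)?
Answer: -304*I*√3 ≈ -526.54*I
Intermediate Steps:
c = -1
j(D) = √(-2 + D)
-304*j(c) = -304*√(-2 - 1) = -304*I*√3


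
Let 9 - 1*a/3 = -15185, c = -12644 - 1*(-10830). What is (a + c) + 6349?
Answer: 50117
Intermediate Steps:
c = -1814 (c = -12644 + 10830 = -1814)
a = 45582 (a = 27 - 3*(-15185) = 27 + 45555 = 45582)
(a + c) + 6349 = (45582 - 1814) + 6349 = 43768 + 6349 = 50117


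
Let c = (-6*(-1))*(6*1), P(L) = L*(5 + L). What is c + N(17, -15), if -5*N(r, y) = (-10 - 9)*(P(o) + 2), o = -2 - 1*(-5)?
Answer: 674/5 ≈ 134.80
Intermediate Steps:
o = 3 (o = -2 + 5 = 3)
N(r, y) = 494/5 (N(r, y) = -(-10 - 9)*(3*(5 + 3) + 2)/5 = -(-19)*(3*8 + 2)/5 = -(-19)*(24 + 2)/5 = -(-19)*26/5 = -⅕*(-494) = 494/5)
c = 36 (c = 6*6 = 36)
c + N(17, -15) = 36 + 494/5 = 674/5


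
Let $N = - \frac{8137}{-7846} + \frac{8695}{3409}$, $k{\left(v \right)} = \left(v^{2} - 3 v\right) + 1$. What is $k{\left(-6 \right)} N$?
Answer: $\frac{5277800165}{26747014} \approx 197.32$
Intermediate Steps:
$k{\left(v \right)} = 1 + v^{2} - 3 v$
$N = \frac{95960003}{26747014}$ ($N = \left(-8137\right) \left(- \frac{1}{7846}\right) + 8695 \cdot \frac{1}{3409} = \frac{8137}{7846} + \frac{8695}{3409} = \frac{95960003}{26747014} \approx 3.5877$)
$k{\left(-6 \right)} N = \left(1 + \left(-6\right)^{2} - -18\right) \frac{95960003}{26747014} = \left(1 + 36 + 18\right) \frac{95960003}{26747014} = 55 \cdot \frac{95960003}{26747014} = \frac{5277800165}{26747014}$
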